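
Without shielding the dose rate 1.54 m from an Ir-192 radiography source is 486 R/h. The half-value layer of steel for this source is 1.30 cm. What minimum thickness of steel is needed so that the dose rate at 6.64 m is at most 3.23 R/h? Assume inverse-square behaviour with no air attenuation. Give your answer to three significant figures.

3.92 cm

At 6.64 m, distance alone gives (1.54/6.64)² = 0.05379, so 486 × 0.05379 = 26.14 R/h.
Further attenuation needed: 26.14/3.23 = 8.093.
n = log₂(8.093) = 3.017 half-value layers.
Thickness = 3.017 × 1.30 cm = 3.922 cm.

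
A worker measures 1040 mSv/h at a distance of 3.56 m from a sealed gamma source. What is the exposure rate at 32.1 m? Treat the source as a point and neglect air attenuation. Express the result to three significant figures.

Since intensity falls as 1/r², the rate at 32.1 m is
1040 × (3.56/32.1)² = 1040 × 0.01230 = 12.79 mSv/h.

12.8 mSv/h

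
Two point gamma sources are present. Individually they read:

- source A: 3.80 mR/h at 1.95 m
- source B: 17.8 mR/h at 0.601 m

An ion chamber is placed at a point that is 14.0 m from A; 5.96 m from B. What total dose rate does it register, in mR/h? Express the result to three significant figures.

Each source contributes Iᵢ·(dᵢ/rᵢ)²; contributions add.
A: 3.80 × (1.95/14.0)² = 0.07372 mR/h
B: 17.8 × (0.601/5.96)² = 0.1810 mR/h
Total = 0.07372 + 0.1810 = 0.2547 mR/h.

0.255 mR/h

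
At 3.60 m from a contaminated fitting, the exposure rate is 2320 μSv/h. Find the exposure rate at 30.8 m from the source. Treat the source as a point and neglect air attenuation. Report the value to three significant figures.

Intensity scales as (d₁/d₂)², so the rate at 30.8 m is
2320 × (3.60/30.8)² = 2320 × 0.01366 = 31.69 μSv/h.

31.7 μSv/h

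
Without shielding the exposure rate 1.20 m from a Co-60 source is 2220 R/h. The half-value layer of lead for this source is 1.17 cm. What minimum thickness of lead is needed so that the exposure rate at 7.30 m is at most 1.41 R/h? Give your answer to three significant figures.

6.33 cm

At 7.30 m, distance alone gives (1.20/7.30)² = 0.02702, so 2220 × 0.02702 = 59.98 R/h.
Further attenuation needed: 59.98/1.41 = 42.54.
n = log₂(42.54) = 5.411 half-value layers.
Thickness = 5.411 × 1.17 cm = 6.331 cm.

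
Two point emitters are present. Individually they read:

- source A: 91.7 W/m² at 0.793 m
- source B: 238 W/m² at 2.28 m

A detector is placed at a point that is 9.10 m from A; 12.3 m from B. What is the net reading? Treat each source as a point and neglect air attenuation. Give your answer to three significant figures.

Each source contributes Iᵢ·(dᵢ/rᵢ)²; contributions add.
A: 91.7 × (0.793/9.10)² = 0.6964 W/m²
B: 238 × (2.28/12.3)² = 8.178 W/m²
Total = 0.6964 + 8.178 = 8.874 W/m².

8.87 W/m²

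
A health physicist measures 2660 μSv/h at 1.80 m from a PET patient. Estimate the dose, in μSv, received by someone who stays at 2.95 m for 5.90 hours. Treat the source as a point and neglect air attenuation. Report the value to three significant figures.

5840 μSv

Applying the 1/r² law, rate at 2.95 m:
2660 × (1.80/2.95)² = 2660 × 0.3723 = 990.3 μSv/h.
Dose = rate × time = 990.3 μSv/h × 5.900 h = 5843 μSv.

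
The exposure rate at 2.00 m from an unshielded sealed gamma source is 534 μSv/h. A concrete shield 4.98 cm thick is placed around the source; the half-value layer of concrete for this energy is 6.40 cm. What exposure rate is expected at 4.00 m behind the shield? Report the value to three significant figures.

Distance alone: (2.00/4.00)² = 0.2500, so 534 × 0.2500 = 133.5 μSv/h.
Shield: 4.98/6.40 = 0.7781 half-value layers → attenuation 2^(−0.7781) = 0.5831.
Combined: 133.5 × 0.5831 = 77.84 μSv/h.

77.8 μSv/h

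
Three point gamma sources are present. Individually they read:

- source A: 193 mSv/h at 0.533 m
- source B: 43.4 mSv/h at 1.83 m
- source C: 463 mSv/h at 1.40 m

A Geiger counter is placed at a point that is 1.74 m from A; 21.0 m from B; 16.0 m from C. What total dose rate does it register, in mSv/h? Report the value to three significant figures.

22.0 mSv/h

Each source contributes Iᵢ·(dᵢ/rᵢ)²; contributions add.
A: 193 × (0.533/1.74)² = 18.11 mSv/h
B: 43.4 × (1.83/21.0)² = 0.3296 mSv/h
C: 463 × (1.40/16.0)² = 3.545 mSv/h
Total = 18.11 + 0.3296 + 3.545 = 21.98 mSv/h.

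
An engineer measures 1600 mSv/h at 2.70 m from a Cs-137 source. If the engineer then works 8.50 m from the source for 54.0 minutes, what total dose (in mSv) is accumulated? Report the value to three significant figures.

Using I₁d₁² = I₂d₂², rate at 8.50 m:
(2.70/8.50)² = 0.1009, so 1600 × 0.1009 = 161.4 mSv/h.
Dose = rate × time = 161.4 mSv/h × 0.9000 h = 145.3 mSv.

145 mSv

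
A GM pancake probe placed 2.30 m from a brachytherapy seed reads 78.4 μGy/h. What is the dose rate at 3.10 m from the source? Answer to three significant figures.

Using I₁d₁² = I₂d₂², scaling from 2.30 m to 3.10 m:
78.4 × (2.30/3.10)² = 78.4 × 0.5505 = 43.16 μGy/h.

43.2 μGy/h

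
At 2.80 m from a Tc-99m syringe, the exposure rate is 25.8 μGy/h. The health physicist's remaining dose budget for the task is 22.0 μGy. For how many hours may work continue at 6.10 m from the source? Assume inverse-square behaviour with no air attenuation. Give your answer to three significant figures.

Applying the 1/r² law, rate at 6.10 m:
25.8 × (2.80/6.10)² = 25.8 × 0.2107 = 5.436 μGy/h.
Stay time = 22.0 μGy ÷ 5.436 μGy/h = 4.047 h.

4.05 h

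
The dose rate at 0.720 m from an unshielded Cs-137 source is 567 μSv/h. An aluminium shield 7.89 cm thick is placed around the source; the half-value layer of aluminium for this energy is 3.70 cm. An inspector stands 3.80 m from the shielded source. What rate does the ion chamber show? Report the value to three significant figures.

4.64 μSv/h

Distance alone: (0.720/3.80)² = 0.03590, so 567 × 0.03590 = 20.36 μSv/h.
Shield: 7.89/3.70 = 2.132 half-value layers → attenuation 2^(−2.132) = 0.2281.
Combined: 20.36 × 0.2281 = 4.644 μSv/h.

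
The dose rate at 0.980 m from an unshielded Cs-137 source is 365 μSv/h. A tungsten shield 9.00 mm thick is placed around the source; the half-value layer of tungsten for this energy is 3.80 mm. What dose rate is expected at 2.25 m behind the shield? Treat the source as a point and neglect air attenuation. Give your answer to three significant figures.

Distance alone: 365 × (0.980/2.25)² = 365 × 0.1897 = 69.24 μSv/h.
Shield: 9.00/3.80 = 2.368 half-value layers → attenuation 2^(−2.368) = 0.1937.
Combined: 69.24 × 0.1937 = 13.41 μSv/h.

13.4 μSv/h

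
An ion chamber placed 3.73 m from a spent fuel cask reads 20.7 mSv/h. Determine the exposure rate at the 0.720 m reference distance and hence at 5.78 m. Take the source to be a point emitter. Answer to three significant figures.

Applying the 1/r² law,
At 0.720 m: (3.73/0.720)² = 26.84, so 20.7 × 26.84 = 555.6 mSv/h
At 5.78 m: 555.6 × (0.720/5.78)² = 555.6 × 0.01552 = 8.623 mSv/h.

556 mSv/h; 8.62 mSv/h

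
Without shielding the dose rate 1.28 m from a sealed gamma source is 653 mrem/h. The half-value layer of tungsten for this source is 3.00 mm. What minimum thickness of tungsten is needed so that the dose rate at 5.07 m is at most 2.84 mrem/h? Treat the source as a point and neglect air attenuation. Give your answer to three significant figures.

11.6 mm

At 5.07 m, distance alone gives (1.28/5.07)² = 0.06374, so 653 × 0.06374 = 41.62 mrem/h.
Further attenuation needed: 41.62/2.84 = 14.65.
n = log₂(14.65) = 3.873 half-value layers.
Thickness = 3.873 × 3.00 mm = 11.62 mm.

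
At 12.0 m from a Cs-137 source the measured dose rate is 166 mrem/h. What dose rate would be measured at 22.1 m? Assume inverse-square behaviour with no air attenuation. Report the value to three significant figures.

48.9 mrem/h

Applying the 1/r² law, scaling from 12.0 m to 22.1 m:
(12.0/22.1)² = 0.2948, so 166 × 0.2948 = 48.94 mrem/h.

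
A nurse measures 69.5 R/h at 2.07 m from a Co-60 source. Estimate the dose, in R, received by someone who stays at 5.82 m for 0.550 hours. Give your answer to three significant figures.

Applying the 1/r² law, rate at 5.82 m:
69.5 × (2.07/5.82)² = 69.5 × 0.1265 = 8.792 R/h.
Dose = rate × time = 8.792 R/h × 0.5500 h = 4.836 R.

4.84 R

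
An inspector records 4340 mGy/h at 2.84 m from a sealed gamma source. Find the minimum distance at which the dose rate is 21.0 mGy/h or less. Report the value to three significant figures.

By the inverse-square law, d₂ = d₁·√(I₁/I₂).
I₁/I₂ = 4340/21.0 = 206.7, so d₂ = 2.84 × √206.7 = 40.83 m.

40.8 m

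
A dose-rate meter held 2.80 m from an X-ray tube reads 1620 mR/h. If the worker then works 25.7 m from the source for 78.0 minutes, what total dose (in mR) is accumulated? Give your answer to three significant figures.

By the inverse-square law, rate at 25.7 m:
1620 × (2.80/25.7)² = 1620 × 0.01187 = 19.23 mR/h.
Dose = rate × time = 19.23 mR/h × 1.300 h = 25.00 mR.

25.0 mR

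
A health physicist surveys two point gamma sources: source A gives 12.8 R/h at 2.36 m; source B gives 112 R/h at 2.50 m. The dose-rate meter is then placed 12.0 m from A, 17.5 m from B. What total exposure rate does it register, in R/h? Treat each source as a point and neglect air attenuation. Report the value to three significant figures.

Each source contributes Iᵢ·(dᵢ/rᵢ)²; contributions add.
A: 12.8 × (2.36/12.0)² = 0.4951 R/h
B: 112 × (2.50/17.5)² = 2.286 R/h
Total = 0.4951 + 2.286 = 2.781 R/h.

2.78 R/h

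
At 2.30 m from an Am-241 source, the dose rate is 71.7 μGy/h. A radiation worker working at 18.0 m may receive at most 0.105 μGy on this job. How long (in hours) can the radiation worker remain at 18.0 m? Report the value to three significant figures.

Since intensity falls as 1/r², rate at 18.0 m:
71.7 × (2.30/18.0)² = 71.7 × 0.01633 = 1.171 μGy/h.
Stay time = 0.105 μGy ÷ 1.171 μGy/h = 0.08967 h.

0.0897 h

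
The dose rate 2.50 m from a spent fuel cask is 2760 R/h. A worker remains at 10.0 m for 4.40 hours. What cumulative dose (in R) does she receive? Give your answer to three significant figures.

Applying the 1/r² law, rate at 10.0 m:
(2.50/10.0)² = 0.06250, so 2760 × 0.06250 = 172.5 R/h.
Dose = rate × time = 172.5 R/h × 4.400 h = 759.0 R.

759 R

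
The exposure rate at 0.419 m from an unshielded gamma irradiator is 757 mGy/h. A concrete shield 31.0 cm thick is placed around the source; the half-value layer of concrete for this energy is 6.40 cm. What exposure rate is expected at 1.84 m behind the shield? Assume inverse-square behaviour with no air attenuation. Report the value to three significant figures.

Distance alone: 757 × (0.419/1.84)² = 757 × 0.05186 = 39.26 mGy/h.
Shield: 31.0/6.40 = 4.844 half-value layers → attenuation 2^(−4.844) = 0.03482.
Combined: 39.26 × 0.03482 = 1.367 mGy/h.

1.37 mGy/h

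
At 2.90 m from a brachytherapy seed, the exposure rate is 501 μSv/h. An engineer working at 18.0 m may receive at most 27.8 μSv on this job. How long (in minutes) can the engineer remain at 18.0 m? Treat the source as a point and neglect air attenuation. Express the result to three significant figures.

128 min

Applying the 1/r² law, rate at 18.0 m:
(2.90/18.0)² = 0.02596, so 501 × 0.02596 = 13.01 μSv/h.
Stay time = 27.8 μSv ÷ 13.01 μSv/h = 2.137 h = 128.2 min.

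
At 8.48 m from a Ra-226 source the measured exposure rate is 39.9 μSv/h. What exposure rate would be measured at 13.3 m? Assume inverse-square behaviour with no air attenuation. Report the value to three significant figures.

By the inverse-square law, scaling from 8.48 m to 13.3 m:
(8.48/13.3)² = 0.4065, so 39.9 × 0.4065 = 16.22 μSv/h.

16.2 μSv/h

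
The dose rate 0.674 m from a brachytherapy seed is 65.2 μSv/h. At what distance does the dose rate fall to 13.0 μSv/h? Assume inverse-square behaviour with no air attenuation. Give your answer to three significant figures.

1.51 m

Intensity scales as (d₁/d₂)², so d₂ = d₁·√(I₁/I₂).
I₁/I₂ = 65.2/13.0 = 5.015, so d₂ = 0.674 × √5.015 = 1.509 m.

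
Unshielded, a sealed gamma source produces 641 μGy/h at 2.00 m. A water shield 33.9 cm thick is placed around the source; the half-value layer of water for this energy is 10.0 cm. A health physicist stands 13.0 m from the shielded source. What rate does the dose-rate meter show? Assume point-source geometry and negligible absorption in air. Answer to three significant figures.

Distance alone: 641 × (2.00/13.0)² = 641 × 0.02367 = 15.17 μGy/h.
Shield: 33.9/10.0 = 3.390 half-value layers → attenuation 2^(−3.390) = 0.09539.
Combined: 15.17 × 0.09539 = 1.447 μGy/h.

1.45 μGy/h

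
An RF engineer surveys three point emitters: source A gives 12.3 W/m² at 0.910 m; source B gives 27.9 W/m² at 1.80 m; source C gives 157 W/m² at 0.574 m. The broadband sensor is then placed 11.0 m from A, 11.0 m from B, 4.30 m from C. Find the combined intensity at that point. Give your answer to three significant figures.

Each source contributes Iᵢ·(dᵢ/rᵢ)²; contributions add.
A: 12.3 × (0.910/11.0)² = 0.08418 W/m²
B: 27.9 × (1.80/11.0)² = 0.7471 W/m²
C: 157 × (0.574/4.30)² = 2.798 W/m²
Total = 0.08418 + 0.7471 + 2.798 = 3.629 W/m².

3.63 W/m²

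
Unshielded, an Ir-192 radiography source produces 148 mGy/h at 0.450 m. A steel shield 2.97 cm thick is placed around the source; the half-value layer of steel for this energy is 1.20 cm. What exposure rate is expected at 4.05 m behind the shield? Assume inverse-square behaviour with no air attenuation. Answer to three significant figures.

0.329 mGy/h

Distance alone: 148 × (0.450/4.05)² = 148 × 0.01235 = 1.828 mGy/h.
Shield: 2.97/1.20 = 2.475 half-value layers → attenuation 2^(−2.475) = 0.1799.
Combined: 1.828 × 0.1799 = 0.3289 mGy/h.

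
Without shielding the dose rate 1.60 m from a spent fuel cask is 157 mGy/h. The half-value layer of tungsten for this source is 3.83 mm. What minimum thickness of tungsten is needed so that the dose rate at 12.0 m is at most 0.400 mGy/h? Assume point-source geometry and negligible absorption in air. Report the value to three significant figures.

10.7 mm

At 12.0 m, distance alone gives (1.60/12.0)² = 0.01778, so 157 × 0.01778 = 2.791 mGy/h.
Further attenuation needed: 2.791/0.400 = 6.977.
n = log₂(6.977) = 2.803 half-value layers.
Thickness = 2.803 × 3.83 mm = 10.74 mm.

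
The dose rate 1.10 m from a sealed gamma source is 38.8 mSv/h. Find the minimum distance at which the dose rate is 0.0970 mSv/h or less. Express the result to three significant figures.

22.0 m

Applying the 1/r² law, d₂ = d₁·√(I₁/I₂).
I₁/I₂ = 38.8/0.0970 = 400.0, so d₂ = 1.10 × √400.0 = 22.00 m.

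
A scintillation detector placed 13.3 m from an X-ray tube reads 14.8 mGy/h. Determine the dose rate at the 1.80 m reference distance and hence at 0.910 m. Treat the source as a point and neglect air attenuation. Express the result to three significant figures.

Applying the 1/r² law,
At 1.80 m: (13.3/1.80)² = 54.60, so 14.8 × 54.60 = 808.1 mGy/h
At 0.910 m: 808.1 × (1.80/0.910)² = 808.1 × 3.913 = 3162 mGy/h.

808 mGy/h; 3160 mGy/h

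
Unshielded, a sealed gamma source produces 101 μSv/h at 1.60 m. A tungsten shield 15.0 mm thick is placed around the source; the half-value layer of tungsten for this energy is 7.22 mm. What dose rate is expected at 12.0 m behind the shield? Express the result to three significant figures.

Distance alone: (1.60/12.0)² = 0.01778, so 101 × 0.01778 = 1.796 μSv/h.
Shield: 15.0/7.22 = 2.078 half-value layers → attenuation 2^(−2.078) = 0.2368.
Combined: 1.796 × 0.2368 = 0.4253 μSv/h.

0.425 μSv/h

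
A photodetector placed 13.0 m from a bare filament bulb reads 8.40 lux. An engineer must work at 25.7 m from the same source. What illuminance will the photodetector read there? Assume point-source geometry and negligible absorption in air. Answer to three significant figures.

Since intensity falls as 1/r², scaling from 13.0 m to 25.7 m:
(13.0/25.7)² = 0.2559, so 8.40 × 0.2559 = 2.150 lux.

2.15 lux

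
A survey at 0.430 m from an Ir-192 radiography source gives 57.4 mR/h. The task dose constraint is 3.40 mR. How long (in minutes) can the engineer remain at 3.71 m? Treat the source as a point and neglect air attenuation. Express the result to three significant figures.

265 min

Since intensity falls as 1/r², rate at 3.71 m:
(0.430/3.71)² = 0.01343, so 57.4 × 0.01343 = 0.7709 mR/h.
Stay time = 3.40 mR ÷ 0.7709 mR/h = 4.410 h = 264.6 min.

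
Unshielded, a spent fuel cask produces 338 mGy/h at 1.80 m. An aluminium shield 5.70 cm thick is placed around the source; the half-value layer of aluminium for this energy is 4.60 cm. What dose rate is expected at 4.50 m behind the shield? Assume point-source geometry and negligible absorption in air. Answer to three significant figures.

22.9 mGy/h

Distance alone: 338 × (1.80/4.50)² = 338 × 0.1600 = 54.08 mGy/h.
Shield: 5.70/4.60 = 1.239 half-value layers → attenuation 2^(−1.239) = 0.4237.
Combined: 54.08 × 0.4237 = 22.91 mGy/h.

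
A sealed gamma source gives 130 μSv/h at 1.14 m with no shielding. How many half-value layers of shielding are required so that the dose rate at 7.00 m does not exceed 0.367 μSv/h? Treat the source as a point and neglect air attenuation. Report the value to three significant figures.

At 7.00 m, distance alone gives 130 × (1.14/7.00)² = 130 × 0.02652 = 3.448 μSv/h.
Further attenuation needed: 3.448/0.367 = 9.395.
n = log₂(9.395) = 3.232 half-value layers.

3.23 half-value layers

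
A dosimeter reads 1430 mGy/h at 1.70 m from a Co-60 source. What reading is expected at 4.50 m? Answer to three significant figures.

204 mGy/h

Intensity scales as (d₁/d₂)², so the rate at 4.50 m is
(1.70/4.50)² = 0.1427, so 1430 × 0.1427 = 204.1 mGy/h.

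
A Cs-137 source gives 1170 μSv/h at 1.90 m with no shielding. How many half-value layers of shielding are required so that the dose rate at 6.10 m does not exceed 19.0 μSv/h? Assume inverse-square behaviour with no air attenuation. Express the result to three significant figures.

At 6.10 m, distance alone gives (1.90/6.10)² = 0.09702, so 1170 × 0.09702 = 113.5 μSv/h.
Further attenuation needed: 113.5/19.0 = 5.974.
n = log₂(5.974) = 2.579 half-value layers.

2.58 half-value layers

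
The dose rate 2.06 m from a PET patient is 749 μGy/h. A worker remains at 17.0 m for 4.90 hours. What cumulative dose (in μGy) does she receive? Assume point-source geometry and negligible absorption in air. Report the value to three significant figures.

53.9 μGy

Using I₁d₁² = I₂d₂², rate at 17.0 m:
(2.06/17.0)² = 0.01468, so 749 × 0.01468 = 11.00 μGy/h.
Dose = rate × time = 11.00 μGy/h × 4.900 h = 53.90 μGy.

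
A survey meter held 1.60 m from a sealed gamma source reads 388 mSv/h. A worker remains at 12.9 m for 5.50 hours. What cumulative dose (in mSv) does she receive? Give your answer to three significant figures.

Applying the 1/r² law, rate at 12.9 m:
(1.60/12.9)² = 0.01538, so 388 × 0.01538 = 5.967 mSv/h.
Dose = rate × time = 5.967 mSv/h × 5.500 h = 32.82 mSv.

32.8 mSv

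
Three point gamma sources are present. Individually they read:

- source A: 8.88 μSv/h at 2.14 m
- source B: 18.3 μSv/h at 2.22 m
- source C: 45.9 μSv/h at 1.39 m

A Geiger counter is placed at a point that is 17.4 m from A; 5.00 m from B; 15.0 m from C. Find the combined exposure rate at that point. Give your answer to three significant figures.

4.14 μSv/h

Each source contributes Iᵢ·(dᵢ/rᵢ)²; contributions add.
A: 8.88 × (2.14/17.4)² = 0.1343 μSv/h
B: 18.3 × (2.22/5.00)² = 3.608 μSv/h
C: 45.9 × (1.39/15.0)² = 0.3941 μSv/h
Total = 0.1343 + 3.608 + 0.3941 = 4.136 μSv/h.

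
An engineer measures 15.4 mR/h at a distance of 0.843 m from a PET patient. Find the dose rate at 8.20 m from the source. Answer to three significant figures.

0.163 mR/h

Intensity scales as (d₁/d₂)², so the rate at 8.20 m is
15.4 × (0.843/8.20)² = 15.4 × 0.01057 = 0.1628 mR/h.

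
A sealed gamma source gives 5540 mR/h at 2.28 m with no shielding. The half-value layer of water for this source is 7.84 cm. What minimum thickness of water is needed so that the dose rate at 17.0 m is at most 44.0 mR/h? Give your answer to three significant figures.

At 17.0 m, distance alone gives (2.28/17.0)² = 0.01799, so 5540 × 0.01799 = 99.66 mR/h.
Further attenuation needed: 99.66/44.0 = 2.265.
n = log₂(2.265) = 1.180 half-value layers.
Thickness = 1.180 × 7.84 cm = 9.251 cm.

9.25 cm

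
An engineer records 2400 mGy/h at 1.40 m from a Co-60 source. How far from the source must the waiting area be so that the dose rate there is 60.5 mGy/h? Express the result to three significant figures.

Since intensity falls as 1/r², d₂ = d₁·√(I₁/I₂).
I₁/I₂ = 2400/60.5 = 39.67, so d₂ = 1.40 × √39.67 = 8.818 m.

8.82 m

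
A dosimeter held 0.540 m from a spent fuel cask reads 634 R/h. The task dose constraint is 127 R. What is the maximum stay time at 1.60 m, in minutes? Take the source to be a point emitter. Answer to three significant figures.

Intensity scales as (d₁/d₂)², so rate at 1.60 m:
634 × (0.540/1.60)² = 634 × 0.1139 = 72.21 R/h.
Stay time = 127 R ÷ 72.21 R/h = 1.759 h = 105.5 min.

106 min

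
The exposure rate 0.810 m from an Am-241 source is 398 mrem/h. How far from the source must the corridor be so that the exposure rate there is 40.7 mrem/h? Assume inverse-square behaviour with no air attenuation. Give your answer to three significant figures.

Since intensity falls as 1/r², d₂ = d₁·√(I₁/I₂).
I₁/I₂ = 398/40.7 = 9.779, so d₂ = 0.810 × √9.779 = 2.533 m.

2.53 m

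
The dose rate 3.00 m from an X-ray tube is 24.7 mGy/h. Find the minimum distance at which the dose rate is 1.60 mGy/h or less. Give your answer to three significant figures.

Applying the 1/r² law, d₂ = d₁·√(I₁/I₂).
I₁/I₂ = 24.7/1.60 = 15.44, so d₂ = 3.00 × √15.44 = 11.79 m.

11.8 m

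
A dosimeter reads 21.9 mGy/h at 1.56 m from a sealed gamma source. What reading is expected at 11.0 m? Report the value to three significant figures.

Applying the 1/r² law, the rate at 11.0 m is
(1.56/11.0)² = 0.02011, so 21.9 × 0.02011 = 0.4404 mGy/h.

0.440 mGy/h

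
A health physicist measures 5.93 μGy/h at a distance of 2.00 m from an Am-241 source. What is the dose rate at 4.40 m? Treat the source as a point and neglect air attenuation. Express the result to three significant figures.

Intensity scales as (d₁/d₂)², so the rate at 4.40 m is
(2.00/4.40)² = 0.2066, so 5.93 × 0.2066 = 1.225 μGy/h.

1.23 μGy/h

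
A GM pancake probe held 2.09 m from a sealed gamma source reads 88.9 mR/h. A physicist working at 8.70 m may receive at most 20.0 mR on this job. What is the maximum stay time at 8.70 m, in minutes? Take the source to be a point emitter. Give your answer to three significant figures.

234 min

Since intensity falls as 1/r², rate at 8.70 m:
88.9 × (2.09/8.70)² = 88.9 × 0.05771 = 5.130 mR/h.
Stay time = 20.0 mR ÷ 5.130 mR/h = 3.899 h = 233.9 min.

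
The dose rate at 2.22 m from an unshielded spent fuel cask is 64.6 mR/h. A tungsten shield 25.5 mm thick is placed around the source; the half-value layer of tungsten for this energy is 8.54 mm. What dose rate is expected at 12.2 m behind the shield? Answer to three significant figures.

0.270 mR/h

Distance alone: 64.6 × (2.22/12.2)² = 64.6 × 0.03311 = 2.139 mR/h.
Shield: 25.5/8.54 = 2.986 half-value layers → attenuation 2^(−2.986) = 0.1262.
Combined: 2.139 × 0.1262 = 0.2699 mR/h.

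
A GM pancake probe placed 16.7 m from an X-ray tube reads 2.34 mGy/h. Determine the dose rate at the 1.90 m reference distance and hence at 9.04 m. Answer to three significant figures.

181 mGy/h; 7.99 mGy/h

Using I₁d₁² = I₂d₂²,
At 1.90 m: 2.34 × (16.7/1.90)² = 2.34 × 77.25 = 180.8 mGy/h
At 9.04 m: 180.8 × (1.90/9.04)² = 180.8 × 0.04417 = 7.986 mGy/h.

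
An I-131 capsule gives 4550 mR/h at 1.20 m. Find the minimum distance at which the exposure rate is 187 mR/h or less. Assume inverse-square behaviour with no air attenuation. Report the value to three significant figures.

By the inverse-square law, d₂ = d₁·√(I₁/I₂).
I₁/I₂ = 4550/187 = 24.33, so d₂ = 1.20 × √24.33 = 5.919 m.

5.92 m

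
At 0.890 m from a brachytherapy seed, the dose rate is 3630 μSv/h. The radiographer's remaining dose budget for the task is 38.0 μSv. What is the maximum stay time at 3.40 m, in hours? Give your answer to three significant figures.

Using I₁d₁² = I₂d₂², rate at 3.40 m:
(0.890/3.40)² = 0.06852, so 3630 × 0.06852 = 248.7 μSv/h.
Stay time = 38.0 μSv ÷ 248.7 μSv/h = 0.1528 h.

0.153 h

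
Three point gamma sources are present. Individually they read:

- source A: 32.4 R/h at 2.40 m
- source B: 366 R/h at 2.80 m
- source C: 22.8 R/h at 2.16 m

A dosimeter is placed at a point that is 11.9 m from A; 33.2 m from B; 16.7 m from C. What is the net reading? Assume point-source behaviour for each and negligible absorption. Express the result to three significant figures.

By superposition, sum each source's inverse-square contribution:
A: 32.4 × (2.40/11.9)² = 1.318 R/h
B: 366 × (2.80/33.2)² = 2.603 R/h
C: 22.8 × (2.16/16.7)² = 0.3814 R/h
Total = 1.318 + 2.603 + 0.3814 = 4.302 R/h.

4.30 R/h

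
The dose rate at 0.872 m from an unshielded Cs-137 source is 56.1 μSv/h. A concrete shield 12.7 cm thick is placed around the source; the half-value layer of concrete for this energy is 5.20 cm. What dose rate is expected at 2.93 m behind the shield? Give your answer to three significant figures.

0.914 μSv/h

Distance alone: 56.1 × (0.872/2.93)² = 56.1 × 0.08857 = 4.969 μSv/h.
Shield: 12.7/5.20 = 2.442 half-value layers → attenuation 2^(−2.442) = 0.1840.
Combined: 4.969 × 0.1840 = 0.9143 μSv/h.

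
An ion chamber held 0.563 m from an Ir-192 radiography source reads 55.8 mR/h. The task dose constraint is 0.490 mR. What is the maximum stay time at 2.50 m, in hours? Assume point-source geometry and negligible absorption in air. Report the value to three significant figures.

By the inverse-square law, rate at 2.50 m:
(0.563/2.50)² = 0.05072, so 55.8 × 0.05072 = 2.830 mR/h.
Stay time = 0.490 mR ÷ 2.830 mR/h = 0.1731 h.

0.173 h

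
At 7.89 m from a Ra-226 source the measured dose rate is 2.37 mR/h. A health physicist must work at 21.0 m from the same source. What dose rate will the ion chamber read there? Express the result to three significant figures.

0.335 mR/h

Since intensity falls as 1/r², scaling from 7.89 m to 21.0 m:
2.37 × (7.89/21.0)² = 2.37 × 0.1412 = 0.3346 mR/h.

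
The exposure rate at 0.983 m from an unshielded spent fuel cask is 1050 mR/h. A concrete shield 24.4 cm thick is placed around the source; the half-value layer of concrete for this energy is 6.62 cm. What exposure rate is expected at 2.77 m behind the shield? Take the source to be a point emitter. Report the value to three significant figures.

Distance alone: (0.983/2.77)² = 0.1259, so 1050 × 0.1259 = 132.2 mR/h.
Shield: 24.4/6.62 = 3.686 half-value layers → attenuation 2^(−3.686) = 0.07770.
Combined: 132.2 × 0.07770 = 10.27 mR/h.

10.3 mR/h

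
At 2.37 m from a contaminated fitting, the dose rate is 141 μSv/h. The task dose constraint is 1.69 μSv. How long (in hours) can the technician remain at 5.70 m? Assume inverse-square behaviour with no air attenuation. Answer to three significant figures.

Using I₁d₁² = I₂d₂², rate at 5.70 m:
(2.37/5.70)² = 0.1729, so 141 × 0.1729 = 24.38 μSv/h.
Stay time = 1.69 μSv ÷ 24.38 μSv/h = 0.06932 h.

0.0693 h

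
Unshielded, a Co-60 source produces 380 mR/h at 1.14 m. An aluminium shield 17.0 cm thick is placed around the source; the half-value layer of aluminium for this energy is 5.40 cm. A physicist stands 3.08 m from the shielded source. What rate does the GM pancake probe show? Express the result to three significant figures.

5.87 mR/h

Distance alone: (1.14/3.08)² = 0.1370, so 380 × 0.1370 = 52.06 mR/h.
Shield: 17.0/5.40 = 3.148 half-value layers → attenuation 2^(−3.148) = 0.1128.
Combined: 52.06 × 0.1128 = 5.872 mR/h.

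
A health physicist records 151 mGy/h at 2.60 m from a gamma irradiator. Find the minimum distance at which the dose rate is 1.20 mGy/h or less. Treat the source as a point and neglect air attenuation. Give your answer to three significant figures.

Intensity scales as (d₁/d₂)², so d₂ = d₁·√(I₁/I₂).
I₁/I₂ = 151/1.20 = 125.8, so d₂ = 2.60 × √125.8 = 29.16 m.

29.2 m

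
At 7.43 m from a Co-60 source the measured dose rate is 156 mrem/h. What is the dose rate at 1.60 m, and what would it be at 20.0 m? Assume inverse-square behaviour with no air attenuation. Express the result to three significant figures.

By the inverse-square law,
At 1.60 m: (7.43/1.60)² = 21.56, so 156 × 21.56 = 3363 mrem/h
At 20.0 m: (1.60/20.0)² = 0.006400, so 3363 × 0.006400 = 21.52 mrem/h.

3360 mrem/h; 21.5 mrem/h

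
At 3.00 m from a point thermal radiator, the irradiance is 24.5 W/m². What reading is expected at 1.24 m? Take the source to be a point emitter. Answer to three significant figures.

143 W/m²

By the inverse-square law, the rate at 1.24 m is
24.5 × (3.00/1.24)² = 24.5 × 5.853 = 143.4 W/m².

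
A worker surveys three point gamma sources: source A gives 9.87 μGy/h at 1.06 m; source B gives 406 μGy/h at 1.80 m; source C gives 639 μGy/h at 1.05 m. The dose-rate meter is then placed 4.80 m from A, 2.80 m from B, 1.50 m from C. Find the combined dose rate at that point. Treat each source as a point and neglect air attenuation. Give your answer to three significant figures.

Each source contributes Iᵢ·(dᵢ/rᵢ)²; contributions add.
A: 9.87 × (1.06/4.80)² = 0.4813 μGy/h
B: 406 × (1.80/2.80)² = 167.8 μGy/h
C: 639 × (1.05/1.50)² = 313.1 μGy/h
Total = 0.4813 + 167.8 + 313.1 = 481.4 μGy/h.

481 μGy/h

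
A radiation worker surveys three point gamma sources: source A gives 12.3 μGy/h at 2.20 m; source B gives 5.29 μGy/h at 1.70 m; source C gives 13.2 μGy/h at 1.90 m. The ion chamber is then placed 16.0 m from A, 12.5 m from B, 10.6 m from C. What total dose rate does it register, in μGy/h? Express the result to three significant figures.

0.754 μGy/h

By superposition, sum each source's inverse-square contribution:
A: 12.3 × (2.20/16.0)² = 0.2325 μGy/h
B: 5.29 × (1.70/12.5)² = 0.09784 μGy/h
C: 13.2 × (1.90/10.6)² = 0.4241 μGy/h
Total = 0.2325 + 0.09784 + 0.4241 = 0.7544 μGy/h.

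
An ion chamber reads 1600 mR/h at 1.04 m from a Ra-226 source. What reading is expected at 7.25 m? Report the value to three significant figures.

32.9 mR/h

Since intensity falls as 1/r², the rate at 7.25 m is
(1.04/7.25)² = 0.02058, so 1600 × 0.02058 = 32.93 mR/h.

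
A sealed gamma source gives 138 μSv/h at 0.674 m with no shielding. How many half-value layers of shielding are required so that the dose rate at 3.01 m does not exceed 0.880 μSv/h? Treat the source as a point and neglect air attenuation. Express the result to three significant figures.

2.98 half-value layers

At 3.01 m, distance alone gives 138 × (0.674/3.01)² = 138 × 0.05014 = 6.919 μSv/h.
Further attenuation needed: 6.919/0.880 = 7.862.
n = log₂(7.862) = 2.975 half-value layers.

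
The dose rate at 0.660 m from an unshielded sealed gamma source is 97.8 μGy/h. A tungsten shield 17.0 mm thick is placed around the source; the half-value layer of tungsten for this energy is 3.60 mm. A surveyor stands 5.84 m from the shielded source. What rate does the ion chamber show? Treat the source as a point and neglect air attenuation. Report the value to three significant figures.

Distance alone: (0.660/5.84)² = 0.01277, so 97.8 × 0.01277 = 1.249 μGy/h.
Shield: 17.0/3.60 = 4.722 half-value layers → attenuation 2^(−4.722) = 0.03789.
Combined: 1.249 × 0.03789 = 0.04732 μGy/h.

0.0473 μGy/h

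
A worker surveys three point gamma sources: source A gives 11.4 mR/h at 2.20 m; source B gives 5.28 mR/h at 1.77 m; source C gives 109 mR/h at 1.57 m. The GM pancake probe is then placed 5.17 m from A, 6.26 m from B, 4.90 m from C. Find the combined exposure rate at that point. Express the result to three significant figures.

13.7 mR/h

Each source contributes Iᵢ·(dᵢ/rᵢ)²; contributions add.
A: 11.4 × (2.20/5.17)² = 2.064 mR/h
B: 5.28 × (1.77/6.26)² = 0.4221 mR/h
C: 109 × (1.57/4.90)² = 11.19 mR/h
Total = 2.064 + 0.4221 + 11.19 = 13.68 mR/h.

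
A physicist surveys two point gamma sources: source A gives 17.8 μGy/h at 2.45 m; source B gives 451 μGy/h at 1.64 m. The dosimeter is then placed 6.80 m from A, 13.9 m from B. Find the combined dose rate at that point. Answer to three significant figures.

Each source contributes Iᵢ·(dᵢ/rᵢ)²; contributions add.
A: 17.8 × (2.45/6.80)² = 2.311 μGy/h
B: 451 × (1.64/13.9)² = 6.278 μGy/h
Total = 2.311 + 6.278 = 8.589 μGy/h.

8.59 μGy/h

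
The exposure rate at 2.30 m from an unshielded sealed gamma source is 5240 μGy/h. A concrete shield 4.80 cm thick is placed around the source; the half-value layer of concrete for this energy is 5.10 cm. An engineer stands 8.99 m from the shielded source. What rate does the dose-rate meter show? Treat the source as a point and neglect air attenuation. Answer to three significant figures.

Distance alone: 5240 × (2.30/8.99)² = 5240 × 0.06545 = 343.0 μGy/h.
Shield: 4.80/5.10 = 0.9412 half-value layers → attenuation 2^(−0.9412) = 0.5208.
Combined: 343.0 × 0.5208 = 178.6 μGy/h.

179 μGy/h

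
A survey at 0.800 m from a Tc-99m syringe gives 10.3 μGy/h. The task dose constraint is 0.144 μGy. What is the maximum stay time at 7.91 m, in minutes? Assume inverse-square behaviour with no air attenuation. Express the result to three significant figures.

By the inverse-square law, rate at 7.91 m:
10.3 × (0.800/7.91)² = 10.3 × 0.01023 = 0.1054 μGy/h.
Stay time = 0.144 μGy ÷ 0.1054 μGy/h = 1.366 h = 81.96 min.

82.0 min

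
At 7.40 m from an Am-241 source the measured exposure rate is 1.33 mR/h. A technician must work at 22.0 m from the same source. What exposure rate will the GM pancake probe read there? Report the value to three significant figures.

Applying the 1/r² law, scaling from 7.40 m to 22.0 m:
(7.40/22.0)² = 0.1131, so 1.33 × 0.1131 = 0.1504 mR/h.

0.150 mR/h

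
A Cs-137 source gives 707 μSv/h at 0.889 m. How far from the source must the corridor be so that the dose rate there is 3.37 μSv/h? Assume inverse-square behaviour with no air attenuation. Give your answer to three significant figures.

12.9 m

Since intensity falls as 1/r², d₂ = d₁·√(I₁/I₂).
I₁/I₂ = 707/3.37 = 209.8, so d₂ = 0.889 × √209.8 = 12.88 m.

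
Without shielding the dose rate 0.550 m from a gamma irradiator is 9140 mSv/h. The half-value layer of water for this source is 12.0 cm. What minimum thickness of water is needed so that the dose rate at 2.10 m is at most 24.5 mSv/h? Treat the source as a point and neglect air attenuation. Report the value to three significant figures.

At 2.10 m, distance alone gives 9140 × (0.550/2.10)² = 9140 × 0.06859 = 626.9 mSv/h.
Further attenuation needed: 626.9/24.5 = 25.59.
n = log₂(25.59) = 4.678 half-value layers.
Thickness = 4.678 × 12.0 cm = 56.14 cm.

56.1 cm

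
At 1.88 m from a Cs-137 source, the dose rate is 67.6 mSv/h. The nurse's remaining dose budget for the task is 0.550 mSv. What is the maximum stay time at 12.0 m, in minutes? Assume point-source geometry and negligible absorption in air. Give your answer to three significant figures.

Applying the 1/r² law, rate at 12.0 m:
(1.88/12.0)² = 0.02454, so 67.6 × 0.02454 = 1.659 mSv/h.
Stay time = 0.550 mSv ÷ 1.659 mSv/h = 0.3315 h = 19.89 min.

19.9 min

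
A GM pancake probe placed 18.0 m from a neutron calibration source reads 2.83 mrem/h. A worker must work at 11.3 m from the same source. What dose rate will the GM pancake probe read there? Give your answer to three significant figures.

7.18 mrem/h

Since intensity falls as 1/r², scaling from 18.0 m to 11.3 m:
(18.0/11.3)² = 2.537, so 2.83 × 2.537 = 7.180 mrem/h.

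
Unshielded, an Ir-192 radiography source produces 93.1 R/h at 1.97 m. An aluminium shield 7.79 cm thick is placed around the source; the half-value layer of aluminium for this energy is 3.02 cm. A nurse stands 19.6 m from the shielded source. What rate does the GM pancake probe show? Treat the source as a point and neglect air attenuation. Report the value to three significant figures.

Distance alone: (1.97/19.6)² = 0.01010, so 93.1 × 0.01010 = 0.9403 R/h.
Shield: 7.79/3.02 = 2.579 half-value layers → attenuation 2^(−2.579) = 0.1674.
Combined: 0.9403 × 0.1674 = 0.1574 R/h.

0.157 R/h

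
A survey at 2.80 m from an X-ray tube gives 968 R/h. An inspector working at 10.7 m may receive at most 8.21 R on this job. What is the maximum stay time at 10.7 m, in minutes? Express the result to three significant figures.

7.43 min

Using I₁d₁² = I₂d₂², rate at 10.7 m:
(2.80/10.7)² = 0.06848, so 968 × 0.06848 = 66.29 R/h.
Stay time = 8.21 R ÷ 66.29 R/h = 0.1238 h = 7.428 min.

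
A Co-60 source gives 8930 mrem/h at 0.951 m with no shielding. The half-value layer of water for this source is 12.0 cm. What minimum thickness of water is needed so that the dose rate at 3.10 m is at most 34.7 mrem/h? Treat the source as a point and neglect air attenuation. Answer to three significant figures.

At 3.10 m, distance alone gives 8930 × (0.951/3.10)² = 8930 × 0.09411 = 840.4 mrem/h.
Further attenuation needed: 840.4/34.7 = 24.22.
n = log₂(24.22) = 4.598 half-value layers.
Thickness = 4.598 × 12.0 cm = 55.18 cm.

55.2 cm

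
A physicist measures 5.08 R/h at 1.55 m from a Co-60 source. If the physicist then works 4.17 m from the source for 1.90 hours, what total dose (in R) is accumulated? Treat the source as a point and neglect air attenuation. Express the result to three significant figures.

1.33 R

Since intensity falls as 1/r², rate at 4.17 m:
5.08 × (1.55/4.17)² = 5.08 × 0.1382 = 0.7021 R/h.
Dose = rate × time = 0.7021 R/h × 1.900 h = 1.334 R.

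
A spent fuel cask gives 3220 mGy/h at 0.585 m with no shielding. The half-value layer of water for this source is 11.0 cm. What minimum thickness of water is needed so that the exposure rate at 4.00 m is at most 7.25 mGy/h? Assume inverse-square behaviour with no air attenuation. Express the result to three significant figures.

35.7 cm

At 4.00 m, distance alone gives 3220 × (0.585/4.00)² = 3220 × 0.02139 = 68.88 mGy/h.
Further attenuation needed: 68.88/7.25 = 9.501.
n = log₂(9.501) = 3.248 half-value layers.
Thickness = 3.248 × 11.0 cm = 35.73 cm.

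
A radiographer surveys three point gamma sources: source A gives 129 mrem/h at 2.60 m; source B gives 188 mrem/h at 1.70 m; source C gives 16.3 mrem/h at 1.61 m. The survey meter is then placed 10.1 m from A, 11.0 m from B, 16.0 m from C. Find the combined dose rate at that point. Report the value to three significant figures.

13.2 mrem/h

By superposition, sum each source's inverse-square contribution:
A: 129 × (2.60/10.1)² = 8.549 mrem/h
B: 188 × (1.70/11.0)² = 4.490 mrem/h
C: 16.3 × (1.61/16.0)² = 0.1650 mrem/h
Total = 8.549 + 4.490 + 0.1650 = 13.20 mrem/h.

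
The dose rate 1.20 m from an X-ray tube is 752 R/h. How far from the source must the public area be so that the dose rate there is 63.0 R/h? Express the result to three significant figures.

4.15 m

Using I₁d₁² = I₂d₂², d₂ = d₁·√(I₁/I₂).
I₁/I₂ = 752/63.0 = 11.94, so d₂ = 1.20 × √11.94 = 4.147 m.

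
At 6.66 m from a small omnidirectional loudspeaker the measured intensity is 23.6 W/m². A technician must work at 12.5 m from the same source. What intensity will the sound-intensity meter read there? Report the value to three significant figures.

By the inverse-square law, scaling from 6.66 m to 12.5 m:
(6.66/12.5)² = 0.2839, so 23.6 × 0.2839 = 6.700 W/m².

6.70 W/m²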